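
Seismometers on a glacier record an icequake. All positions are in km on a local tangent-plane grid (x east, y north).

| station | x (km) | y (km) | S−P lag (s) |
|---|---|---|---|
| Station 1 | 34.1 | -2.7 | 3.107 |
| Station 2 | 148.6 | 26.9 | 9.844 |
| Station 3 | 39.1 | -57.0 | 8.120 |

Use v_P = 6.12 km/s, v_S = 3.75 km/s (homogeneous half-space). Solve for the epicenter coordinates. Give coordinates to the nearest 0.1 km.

x ≈ 53.5 km, y ≈ 20.3 km

Distance from S−P lag: d = Δt · v_P v_S / (v_P − v_S) = Δt · (6.12·3.75)/(6.12−3.75) ≈ 9.6835·Δt.
So d_Station 1 = 30.09, d_Station 2 = 95.32, d_Station 3 = 78.63 km.
Circle about each station: (x − 34.1)² + (y + 2.7)² = 30.09²; (x − 148.6)² + (y − 26.9)² = 95.32²; (x − 39.1)² + (y + 57.0)² = 78.63².
Subtracting pairs of circle equations eliminates x²+y² and gives linear equations (the radical axes):
229.0 x + 59.2 y = 13454.98
10.0 x − 108.6 y = -1669.56
Solving the 2×2 system: x ≈ 53.5, y ≈ 20.3 km.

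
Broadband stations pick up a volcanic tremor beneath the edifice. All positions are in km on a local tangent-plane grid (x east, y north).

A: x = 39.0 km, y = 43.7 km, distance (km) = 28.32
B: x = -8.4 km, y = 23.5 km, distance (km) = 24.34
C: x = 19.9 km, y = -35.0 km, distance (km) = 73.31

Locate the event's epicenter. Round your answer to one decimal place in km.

Circle about each station: (x − 39.0)² + (y − 43.7)² = 28.32²; (x + 8.4)² + (y − 23.5)² = 24.34²; (x − 19.9)² + (y + 35.0)² = 73.31².
Subtracting the A equation from the B and C equations removes the quadratic terms:
-94.8 x − 40.4 y = -2598.29
-38.2 x − 157.4 y = -6382.01
Solving the 2×2 system: x ≈ 11.3, y ≈ 37.8 km.

11.3 km east, 37.8 km north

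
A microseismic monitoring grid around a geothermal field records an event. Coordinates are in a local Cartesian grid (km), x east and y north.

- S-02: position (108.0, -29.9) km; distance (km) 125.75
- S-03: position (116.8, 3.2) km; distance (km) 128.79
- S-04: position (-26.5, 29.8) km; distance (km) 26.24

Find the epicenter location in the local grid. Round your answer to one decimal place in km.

Circle about each station: (x − 108.0)² + (y + 29.9)² = 125.75²; (x − 116.8)² + (y − 3.2)² = 128.79²; (x + 26.5)² + (y − 29.8)² = 26.24².
Subtracting the S-02 equation from the S-03 and S-04 equations removes the quadratic terms:
17.6 x + 66.2 y = 320.67
-269.0 x + 119.4 y = 4156.80
Solving the 2×2 system: x ≈ -11.9, y ≈ 8.0 km.
Check against S-02 (with the unrounded x, y): √((x − 108.0)²+(y + 29.9)²) = 125.75 ≈ 125.75 km. ✓

(-11.9, 8.0)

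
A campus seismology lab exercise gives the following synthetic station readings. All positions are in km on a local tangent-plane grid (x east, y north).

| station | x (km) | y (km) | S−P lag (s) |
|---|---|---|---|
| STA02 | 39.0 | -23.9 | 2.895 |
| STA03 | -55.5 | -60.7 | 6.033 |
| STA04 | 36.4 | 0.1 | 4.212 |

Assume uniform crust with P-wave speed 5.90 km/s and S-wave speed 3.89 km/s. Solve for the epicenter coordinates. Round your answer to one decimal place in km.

x ≈ 10.3 km, y ≈ -40.3 km

Distance from S−P lag: d = Δt · v_P v_S / (v_P − v_S) = Δt · (5.90·3.89)/(5.90−3.89) ≈ 11.4184·Δt.
So d_STA02 = 33.06, d_STA03 = 68.89, d_STA04 = 48.09 km.
Circle about each station: (x − 39.0)² + (y + 23.9)² = 33.06²; (x + 55.5)² + (y + 60.7)² = 68.89²; (x − 36.4)² + (y − 0.1)² = 48.09².
Subtracting the STA02 equation from the STA03 and STA04 equations removes the quadratic terms:
-189.0 x − 73.6 y = 1019.66
-5.2 x + 48.0 y = -1986.92
Solving the 2×2 system: x ≈ 10.3, y ≈ -40.3 km.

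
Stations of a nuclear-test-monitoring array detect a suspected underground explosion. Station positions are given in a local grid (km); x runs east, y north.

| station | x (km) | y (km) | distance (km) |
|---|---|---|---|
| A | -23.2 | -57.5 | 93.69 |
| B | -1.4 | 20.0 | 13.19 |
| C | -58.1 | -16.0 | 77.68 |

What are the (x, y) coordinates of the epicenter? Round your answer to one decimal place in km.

Circle about each station: (x + 23.2)² + (y + 57.5)² = 93.69²; (x + 1.4)² + (y − 20.0)² = 13.19²; (x + 58.1)² + (y + 16.0)² = 77.68².
Subtracting pairs of circle equations eliminates x²+y² and gives linear equations (the radical axes):
43.6 x + 155.0 y = 5161.31
-69.8 x + 83.0 y = 2530.75
Solving the 2×2 system: x ≈ 2.5, y ≈ 32.6 km.
Check against A (with the unrounded x, y): √((x + 23.2)²+(y + 57.5)²) = 93.69 ≈ 93.69 km. ✓

2.5 km east, 32.6 km north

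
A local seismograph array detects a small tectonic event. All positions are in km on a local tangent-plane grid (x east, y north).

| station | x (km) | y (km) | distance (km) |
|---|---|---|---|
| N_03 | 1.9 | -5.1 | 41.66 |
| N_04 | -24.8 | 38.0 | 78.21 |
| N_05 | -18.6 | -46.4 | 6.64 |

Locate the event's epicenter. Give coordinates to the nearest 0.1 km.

Circle about each station: (x − 1.9)² + (y + 5.1)² = 41.66²; (x + 24.8)² + (y − 38.0)² = 78.21²; (x + 18.6)² + (y + 46.4)² = 6.64².
Subtracting the N_03 equation from the N_04 and N_05 equations removes the quadratic terms:
-53.4 x + 86.2 y = -2351.83
-41.0 x − 82.6 y = 4160.77
Solving the 2×2 system: x ≈ -20.7, y ≈ -40.1 km.

-20.7 km east, -40.1 km north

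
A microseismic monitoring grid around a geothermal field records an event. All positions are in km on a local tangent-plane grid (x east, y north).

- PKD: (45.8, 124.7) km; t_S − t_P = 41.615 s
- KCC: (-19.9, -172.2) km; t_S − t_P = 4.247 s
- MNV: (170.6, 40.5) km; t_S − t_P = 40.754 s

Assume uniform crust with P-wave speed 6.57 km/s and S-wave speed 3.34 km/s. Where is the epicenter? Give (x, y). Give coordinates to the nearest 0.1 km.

(-33.4, -146.7)

Distance from S−P lag: d = Δt · v_P v_S / (v_P − v_S) = Δt · (6.57·3.34)/(6.57−3.34) ≈ 6.7937·Δt.
So d_PKD = 282.72, d_KCC = 28.85, d_MNV = 276.87 km.
Circle about each station: (x − 45.8)² + (y − 124.7)² = 282.72²; (x + 19.9)² + (y + 172.2)² = 28.85²; (x − 170.6)² + (y − 40.5)² = 276.87².
Subtracting the PKD equation from the KCC and MNV equations removes the quadratic terms:
-131.4 x − 593.8 y = 91499.40
249.6 x − 168.4 y = 16370.48
Solving the 2×2 system: x ≈ -33.4, y ≈ -146.7 km.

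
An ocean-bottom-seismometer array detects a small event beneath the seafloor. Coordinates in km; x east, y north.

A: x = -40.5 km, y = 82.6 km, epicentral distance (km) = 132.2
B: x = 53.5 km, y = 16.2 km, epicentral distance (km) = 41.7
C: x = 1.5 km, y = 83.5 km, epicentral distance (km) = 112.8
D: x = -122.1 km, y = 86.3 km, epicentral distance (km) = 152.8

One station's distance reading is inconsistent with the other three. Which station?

Solve using three stations at a time. Using A, B, C (subtract circle equations pairwise → linear system) gives (x, y) ≈ (39.3, -22.6).
Distances from that point to each station vs reported:
  A: calculated 132.1 vs reported 132.2 → residual 0.1 km
  B: calculated 41.3 vs reported 41.7 → residual 0.4 km
  C: calculated 112.7 vs reported 112.8 → residual 0.1 km
  D: calculated 194.7 vs reported 152.8 → residual 41.9 km
A, B, C are mutually consistent (residuals ≈ 0); D is off by 41.9 km.

D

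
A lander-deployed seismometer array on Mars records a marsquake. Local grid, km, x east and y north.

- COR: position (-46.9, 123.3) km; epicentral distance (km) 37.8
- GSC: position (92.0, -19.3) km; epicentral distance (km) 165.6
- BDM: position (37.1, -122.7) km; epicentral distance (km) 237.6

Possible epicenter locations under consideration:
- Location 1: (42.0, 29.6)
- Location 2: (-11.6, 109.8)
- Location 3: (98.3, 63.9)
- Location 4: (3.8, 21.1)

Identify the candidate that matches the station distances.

Location 2

For each candidate, compare |candidate − station| to the reported distance:
Location 1: residuals COR 91.4, GSC 95.7, BDM 85.2 → max 95.7 km
Location 2: residuals COR 0.0, GSC 0.1, BDM 0.1 → max 0.1 km
Location 3: residuals COR 119.1, GSC 82.2, BDM 41.2 → max 119.1 km
Location 4: residuals COR 76.3, GSC 68.6, BDM 90.0 → max 90.0 km
Only Location 2 has all residuals ≈ 0.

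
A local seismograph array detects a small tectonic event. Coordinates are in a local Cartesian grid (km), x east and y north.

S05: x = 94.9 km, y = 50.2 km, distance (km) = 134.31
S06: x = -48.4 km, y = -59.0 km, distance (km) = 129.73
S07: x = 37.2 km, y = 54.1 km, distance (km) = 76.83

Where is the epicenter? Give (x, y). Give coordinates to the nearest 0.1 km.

Circle about each station: (x − 94.9)² + (y − 50.2)² = 134.31²; (x + 48.4)² + (y + 59.0)² = 129.73²; (x − 37.2)² + (y − 54.1)² = 76.83².
Subtracting the S05 equation from the S06 and S07 equations removes the quadratic terms:
-286.6 x − 218.4 y = -4493.19
-115.4 x + 7.8 y = 4920.93
Solving the 2×2 system: x ≈ -37.9, y ≈ 70.3 km.

-37.9 km east, 70.3 km north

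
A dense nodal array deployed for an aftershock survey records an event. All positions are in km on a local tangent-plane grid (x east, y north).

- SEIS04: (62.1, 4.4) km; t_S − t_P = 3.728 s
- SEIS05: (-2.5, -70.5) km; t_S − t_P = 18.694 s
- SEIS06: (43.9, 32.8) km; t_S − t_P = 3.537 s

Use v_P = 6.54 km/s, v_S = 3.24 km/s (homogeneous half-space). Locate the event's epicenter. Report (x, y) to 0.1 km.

66.1 km east, 28.0 km north

Distance from S−P lag: d = Δt · v_P v_S / (v_P − v_S) = Δt · (6.54·3.24)/(6.54−3.24) ≈ 6.4211·Δt.
So d_SEIS04 = 23.94, d_SEIS05 = 120.04, d_SEIS06 = 22.71 km.
Circle about each station: (x − 62.1)² + (y − 4.4)² = 23.94²; (x + 2.5)² + (y + 70.5)² = 120.04²; (x − 43.9)² + (y − 32.8)² = 22.71².
Subtracting pairs of circle equations eliminates x²+y² and gives linear equations (the radical axes):
-129.2 x − 149.8 y = -12735.75
-36.4 x + 56.8 y = -815.34
Solving the 2×2 system: x ≈ 66.1, y ≈ 28.0 km.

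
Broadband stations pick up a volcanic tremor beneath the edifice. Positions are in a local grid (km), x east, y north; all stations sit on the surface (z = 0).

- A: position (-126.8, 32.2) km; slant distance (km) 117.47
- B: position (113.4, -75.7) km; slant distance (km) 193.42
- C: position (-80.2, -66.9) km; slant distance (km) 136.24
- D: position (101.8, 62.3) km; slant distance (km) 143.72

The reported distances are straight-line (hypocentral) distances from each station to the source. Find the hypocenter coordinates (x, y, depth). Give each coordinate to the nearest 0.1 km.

Each station gives a sphere (x−x_i)² + (y−y_i)² + z² = d_i² (stations at z=0).
Subtracting the A sphere from B and C: z² cancels, leaving linear equations in x and y:
480.4 x − 215.8 y = -22137.13
93.2 x − 198.2 y = -10969.57
Solving: x ≈ -26.901, y ≈ 42.696 km (keep extra digits for the depth step; rounded: -26.9, 42.7).
Then from the A sphere: z² = 117.47² − (x + 126.8)² − (y − 32.2)² with x = -26.901, y = 42.696, so z ≈ 60.903 ≈ 60.9 km.

(-26.9, 42.7, 60.9)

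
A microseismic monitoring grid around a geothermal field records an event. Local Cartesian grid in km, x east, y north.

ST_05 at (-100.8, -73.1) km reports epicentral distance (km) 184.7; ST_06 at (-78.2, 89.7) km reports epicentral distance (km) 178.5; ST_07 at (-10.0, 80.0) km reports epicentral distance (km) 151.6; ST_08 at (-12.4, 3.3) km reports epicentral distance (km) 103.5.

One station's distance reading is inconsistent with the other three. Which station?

Solve using three stations at a time. Using ST_05, ST_07, ST_08 (subtract circle equations pairwise → linear system) gives (x, y) ≈ (81.2, -41.2).
Distances from that point to each station vs reported:
  ST_05: calculated 184.8 vs reported 184.7 → residual 0.1 km
  ST_06: calculated 206.3 vs reported 178.5 → residual 27.8 km
  ST_07: calculated 151.7 vs reported 151.6 → residual 0.1 km
  ST_08: calculated 103.7 vs reported 103.5 → residual 0.2 km
ST_05, ST_07, ST_08 are mutually consistent (residuals ≈ 0); ST_06 is off by 27.8 km.

ST_06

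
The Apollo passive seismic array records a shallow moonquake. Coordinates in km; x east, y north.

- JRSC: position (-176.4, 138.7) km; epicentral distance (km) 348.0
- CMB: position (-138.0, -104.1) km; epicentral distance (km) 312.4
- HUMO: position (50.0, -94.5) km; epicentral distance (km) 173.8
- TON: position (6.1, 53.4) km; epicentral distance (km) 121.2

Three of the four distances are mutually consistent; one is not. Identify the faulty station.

Solve using three stations at a time. Using CMB, HUMO, TON (subtract circle equations pairwise → linear system) gives (x, y) ≈ (127.0, 61.3).
Distances from that point to each station vs reported:
  JRSC: calculated 313.1 vs reported 348.0 → residual 34.9 km
  CMB: calculated 312.4 vs reported 312.4 → residual 0.0 km
  HUMO: calculated 173.8 vs reported 173.8 → residual 0.0 km
  TON: calculated 121.2 vs reported 121.2 → residual 0.0 km
CMB, HUMO, TON are mutually consistent (residuals ≈ 0); JRSC is off by 34.9 km.

JRSC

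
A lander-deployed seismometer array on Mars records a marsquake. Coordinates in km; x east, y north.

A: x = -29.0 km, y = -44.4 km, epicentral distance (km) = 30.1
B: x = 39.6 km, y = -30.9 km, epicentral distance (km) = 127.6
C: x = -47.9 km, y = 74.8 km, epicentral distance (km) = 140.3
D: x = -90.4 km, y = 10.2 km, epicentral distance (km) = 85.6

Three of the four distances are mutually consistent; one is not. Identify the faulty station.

Solve using three stations at a time. Using A, C, D (subtract circle equations pairwise → linear system) gives (x, y) ≈ (-50.4, -65.5).
Distances from that point to each station vs reported:
  A: calculated 30.0 vs reported 30.1 → residual 0.1 km
  B: calculated 96.4 vs reported 127.6 → residual 31.2 km
  C: calculated 140.3 vs reported 140.3 → residual 0.0 km
  D: calculated 85.6 vs reported 85.6 → residual 0.0 km
A, C, D are mutually consistent (residuals ≈ 0); B is off by 31.2 km.

B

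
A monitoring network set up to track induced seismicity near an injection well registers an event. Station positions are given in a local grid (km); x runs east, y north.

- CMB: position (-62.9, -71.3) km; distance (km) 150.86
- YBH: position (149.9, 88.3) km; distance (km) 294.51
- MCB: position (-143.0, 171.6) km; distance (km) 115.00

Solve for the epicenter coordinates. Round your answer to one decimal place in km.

Circle about each station: (x + 62.9)² + (y + 71.3)² = 150.86²; (x − 149.9)² + (y − 88.3)² = 294.51²; (x + 143.0)² + (y − 171.6)² = 115.00².
Subtracting the CMB equation from the YBH and MCB equations removes the quadratic terms:
425.6 x + 319.2 y = -42750.60
-160.2 x + 485.8 y = 50389.20
Solving the 2×2 system: x ≈ -142.9, y ≈ 56.6 km.

-142.9 km east, 56.6 km north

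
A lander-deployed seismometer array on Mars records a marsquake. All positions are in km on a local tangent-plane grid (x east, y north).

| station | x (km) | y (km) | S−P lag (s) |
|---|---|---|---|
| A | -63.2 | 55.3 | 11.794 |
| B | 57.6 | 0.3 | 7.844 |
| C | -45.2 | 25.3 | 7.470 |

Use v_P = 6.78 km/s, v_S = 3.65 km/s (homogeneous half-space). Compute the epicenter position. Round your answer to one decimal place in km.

Distance from S−P lag: d = Δt · v_P v_S / (v_P − v_S) = Δt · (6.78·3.65)/(6.78−3.65) ≈ 7.9064·Δt.
So d_A = 93.25, d_B = 62.02, d_C = 59.06 km.
Circle about each station: (x + 63.2)² + (y − 55.3)² = 93.25²; (x − 57.6)² + (y − 0.3)² = 62.02²; (x + 45.2)² + (y − 25.3)² = 59.06².
Subtracting pairs of circle equations eliminates x²+y² and gives linear equations (the radical axes):
241.6 x − 110.0 y = 1114.60
36.0 x − 60.0 y = 838.28
Solving the 2×2 system: x ≈ -2.4, y ≈ -15.4 km.
Check against A (with the unrounded x, y): √((x + 63.2)²+(y − 55.3)²) = 93.26 ≈ 93.25 km. ✓

x ≈ -2.4 km, y ≈ -15.4 km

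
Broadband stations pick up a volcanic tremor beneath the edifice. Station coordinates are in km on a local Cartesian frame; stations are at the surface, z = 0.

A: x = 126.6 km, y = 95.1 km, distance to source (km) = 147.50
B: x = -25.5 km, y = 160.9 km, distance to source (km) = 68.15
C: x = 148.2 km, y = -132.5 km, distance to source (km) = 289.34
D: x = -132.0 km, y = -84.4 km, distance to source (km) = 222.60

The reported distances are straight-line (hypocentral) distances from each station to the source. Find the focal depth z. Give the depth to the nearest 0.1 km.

34.5 km

Each station gives a sphere (x−x_i)² + (y−y_i)² + z² = d_i² (stations at z=0).
Subtracting the A sphere from B and C: z² cancels, leaving linear equations in x and y:
-304.2 x + 131.6 y = 18579.32
43.2 x − 455.2 y = -47513.47
Solving: x ≈ -16.602, y ≈ 102.804 km (keep extra digits for the depth step; rounded: -16.6, 102.8).
Then from the A sphere: z² = 147.50² − (x − 126.6)² − (y − 95.1)² with x = -16.602, y = 102.804, so z ≈ 34.498 ≈ 34.5 km.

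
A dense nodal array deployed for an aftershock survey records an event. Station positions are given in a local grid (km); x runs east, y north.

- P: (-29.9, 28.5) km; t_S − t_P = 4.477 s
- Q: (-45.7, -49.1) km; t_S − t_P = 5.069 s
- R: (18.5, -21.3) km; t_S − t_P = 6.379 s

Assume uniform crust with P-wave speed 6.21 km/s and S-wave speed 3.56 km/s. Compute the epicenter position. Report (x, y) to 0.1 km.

-33.2 km east, -8.7 km north

Distance from S−P lag: d = Δt · v_P v_S / (v_P − v_S) = Δt · (6.21·3.56)/(6.21−3.56) ≈ 8.3425·Δt.
So d_P = 37.35, d_Q = 42.29, d_R = 53.22 km.
Circle about each station: (x + 29.9)² + (y − 28.5)² = 37.35²; (x + 45.7)² + (y + 49.1)² = 42.29²; (x − 18.5)² + (y + 21.3)² = 53.22².
Subtracting the P equation from the Q and R equations removes the quadratic terms:
-31.6 x − 155.2 y = 2399.62
96.8 x − 99.6 y = -2347.67
Solving the 2×2 system: x ≈ -33.2, y ≈ -8.7 km.
Check against P (with the unrounded x, y): √((x + 29.9)²+(y − 28.5)²) = 37.35 ≈ 37.35 km. ✓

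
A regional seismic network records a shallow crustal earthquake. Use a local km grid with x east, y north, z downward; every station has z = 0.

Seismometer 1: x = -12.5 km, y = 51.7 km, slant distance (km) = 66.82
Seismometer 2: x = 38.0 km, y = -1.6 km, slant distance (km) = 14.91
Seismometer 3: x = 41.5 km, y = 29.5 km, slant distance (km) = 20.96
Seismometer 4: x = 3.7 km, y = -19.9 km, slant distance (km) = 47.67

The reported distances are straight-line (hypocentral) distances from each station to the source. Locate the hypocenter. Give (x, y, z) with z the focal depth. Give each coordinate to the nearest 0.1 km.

(39.4, 10.5, 8.6)

Each station gives a sphere (x−x_i)² + (y−y_i)² + z² = d_i² (stations at z=0).
Subtracting the Seismometer 1 sphere from Seismometer 2 and Seismometer 3: z² cancels, leaving linear equations in x and y:
101.0 x − 106.6 y = 2860.02
108.0 x − 44.4 y = 3788.95
Solving: x ≈ 39.400, y ≈ 10.500 km (keep extra digits for the depth step; rounded: 39.4, 10.5).
Then from the Seismometer 1 sphere: z² = 66.82² − (x + 12.5)² − (y − 51.7)² with x = 39.400, y = 10.500, so z ≈ 8.594 ≈ 8.6 km.
Check against Seismometer 4 (with the unrounded solution): distance 47.67 ≈ 47.67 km. ✓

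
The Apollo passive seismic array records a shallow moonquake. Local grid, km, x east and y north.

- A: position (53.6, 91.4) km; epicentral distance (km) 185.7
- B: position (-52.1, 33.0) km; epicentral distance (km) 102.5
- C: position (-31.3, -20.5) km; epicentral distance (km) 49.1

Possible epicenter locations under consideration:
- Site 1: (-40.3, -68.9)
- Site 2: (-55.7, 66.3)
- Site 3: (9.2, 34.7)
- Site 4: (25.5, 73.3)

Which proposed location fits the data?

Site 1

For each candidate, compare |candidate − station| to the reported distance:
Site 1: residuals A 0.1, B 0.1, C 0.1 → max 0.1 km
Site 2: residuals A 73.6, B 69.0, C 41.1 → max 73.6 km
Site 3: residuals A 113.7, B 41.2, C 19.4 → max 113.7 km
Site 4: residuals A 152.3, B 15.1, C 60.6 → max 152.3 km
Only Site 1 has all residuals ≈ 0.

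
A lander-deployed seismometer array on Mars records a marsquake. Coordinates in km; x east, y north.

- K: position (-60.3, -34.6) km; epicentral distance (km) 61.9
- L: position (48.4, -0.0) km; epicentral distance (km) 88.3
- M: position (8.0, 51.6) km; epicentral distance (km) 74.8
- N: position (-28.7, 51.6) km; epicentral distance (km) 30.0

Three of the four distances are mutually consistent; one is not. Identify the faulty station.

Solve using three stations at a time. Using K, L, N (subtract circle equations pairwise → linear system) gives (x, y) ≈ (-36.9, 22.7).
Distances from that point to each station vs reported:
  K: calculated 61.9 vs reported 61.9 → residual 0.0 km
  L: calculated 88.3 vs reported 88.3 → residual 0.0 km
  M: calculated 53.4 vs reported 74.8 → residual 21.4 km
  N: calculated 30.0 vs reported 30.0 → residual 0.0 km
K, L, N are mutually consistent (residuals ≈ 0); M is off by 21.4 km.

M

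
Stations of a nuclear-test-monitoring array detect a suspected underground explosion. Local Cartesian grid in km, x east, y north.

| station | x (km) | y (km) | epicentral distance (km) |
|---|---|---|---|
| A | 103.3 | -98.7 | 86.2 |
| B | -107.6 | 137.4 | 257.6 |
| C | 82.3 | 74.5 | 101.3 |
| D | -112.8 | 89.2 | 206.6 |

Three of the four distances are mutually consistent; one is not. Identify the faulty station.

Solve using three stations at a time. Using A, C, D (subtract circle equations pairwise → linear system) gives (x, y) ≈ (59.8, -24.3).
Distances from that point to each station vs reported:
  A: calculated 86.2 vs reported 86.2 → residual 0.0 km
  B: calculated 232.8 vs reported 257.6 → residual 24.8 km
  C: calculated 101.3 vs reported 101.3 → residual 0.0 km
  D: calculated 206.6 vs reported 206.6 → residual 0.0 km
A, C, D are mutually consistent (residuals ≈ 0); B is off by 24.8 km.

B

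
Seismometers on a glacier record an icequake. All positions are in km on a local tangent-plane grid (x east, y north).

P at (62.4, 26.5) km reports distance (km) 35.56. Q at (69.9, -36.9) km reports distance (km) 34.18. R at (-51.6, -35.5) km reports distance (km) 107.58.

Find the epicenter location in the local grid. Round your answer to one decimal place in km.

Circle about each station: (x − 62.4)² + (y − 26.5)² = 35.56²; (x − 69.9)² + (y + 36.9)² = 34.18²; (x + 51.6)² + (y + 35.5)² = 107.58².
Subtracting the P equation from the Q and R equations removes the quadratic terms:
15.0 x − 126.8 y = 1747.85
-228.0 x − 124.0 y = -10982.14
Solving the 2×2 system: x ≈ 52.3, y ≈ -7.6 km.

(52.3, -7.6)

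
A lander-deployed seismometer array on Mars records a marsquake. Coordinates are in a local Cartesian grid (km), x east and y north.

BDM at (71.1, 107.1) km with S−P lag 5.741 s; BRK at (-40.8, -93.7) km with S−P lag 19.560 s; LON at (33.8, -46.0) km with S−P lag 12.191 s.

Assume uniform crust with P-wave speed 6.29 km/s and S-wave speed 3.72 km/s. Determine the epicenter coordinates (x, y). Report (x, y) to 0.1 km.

Distance from S−P lag: d = Δt · v_P v_S / (v_P − v_S) = Δt · (6.29·3.72)/(6.29−3.72) ≈ 9.1046·Δt.
So d_BDM = 52.27, d_BRK = 178.09, d_LON = 110.99 km.
Circle about each station: (x − 71.1)² + (y − 107.1)² = 52.27²; (x + 40.8)² + (y + 93.7)² = 178.09²; (x − 33.8)² + (y + 46.0)² = 110.99².
Subtracting the BDM equation from the BRK and LON equations removes the quadratic terms:
-223.8 x − 401.6 y = -35065.19
-74.6 x − 306.2 y = -22853.81
Solving the 2×2 system: x ≈ 40.4, y ≈ 64.8 km.

40.4 km east, 64.8 km north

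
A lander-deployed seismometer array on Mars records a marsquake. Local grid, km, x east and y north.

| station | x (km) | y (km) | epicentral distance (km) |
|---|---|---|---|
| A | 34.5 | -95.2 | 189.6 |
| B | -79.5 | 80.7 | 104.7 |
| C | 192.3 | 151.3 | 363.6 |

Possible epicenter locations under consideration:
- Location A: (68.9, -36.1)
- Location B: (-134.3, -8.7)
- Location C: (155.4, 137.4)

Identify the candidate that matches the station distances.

For each candidate, compare |candidate − station| to the reported distance:
Location A: residuals A 121.2, B 84.2, C 139.2 → max 139.2 km
Location B: residuals A 0.1, B 0.2, C 0.1 → max 0.2 km
Location C: residuals A 72.5, B 136.9, C 324.2 → max 324.2 km
Only Location B has all residuals ≈ 0.

Location B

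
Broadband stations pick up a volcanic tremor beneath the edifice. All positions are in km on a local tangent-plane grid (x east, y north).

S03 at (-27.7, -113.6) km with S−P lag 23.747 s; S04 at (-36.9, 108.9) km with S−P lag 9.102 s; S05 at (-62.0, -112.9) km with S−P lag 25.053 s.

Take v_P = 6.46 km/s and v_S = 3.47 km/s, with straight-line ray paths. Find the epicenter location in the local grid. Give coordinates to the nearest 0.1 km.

10.9 km east, 60.2 km north

Distance from S−P lag: d = Δt · v_P v_S / (v_P − v_S) = Δt · (6.46·3.47)/(6.46−3.47) ≈ 7.4971·Δt.
So d_S03 = 178.03, d_S04 = 68.24, d_S05 = 187.82 km.
Circle about each station: (x + 27.7)² + (y + 113.6)² = 178.03²; (x + 36.9)² + (y − 108.9)² = 68.24²; (x + 62.0)² + (y + 112.9)² = 187.82².
Subtracting the S03 equation from the S04 and S05 equations removes the quadratic terms:
-18.4 x + 445.0 y = 26586.55
-68.6 x + 1.4 y = -663.51
Solving the 2×2 system: x ≈ 10.9, y ≈ 60.2 km.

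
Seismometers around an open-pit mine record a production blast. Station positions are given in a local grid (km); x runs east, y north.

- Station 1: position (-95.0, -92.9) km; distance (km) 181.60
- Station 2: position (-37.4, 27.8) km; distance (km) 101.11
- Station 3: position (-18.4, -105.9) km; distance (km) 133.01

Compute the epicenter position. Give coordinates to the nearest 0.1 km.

Circle about each station: (x + 95.0)² + (y + 92.9)² = 181.60²; (x + 37.4)² + (y − 27.8)² = 101.11²; (x + 18.4)² + (y + 105.9)² = 133.01².
Subtracting the Station 1 equation from the Station 2 and Station 3 equations removes the quadratic terms:
115.2 x + 241.4 y = 7271.52
153.2 x − 26.0 y = 9184.86
Solving the 2×2 system: x ≈ 60.2, y ≈ 1.4 km.
Check against Station 1 (with the unrounded x, y): √((x + 95.0)²+(y + 92.9)²) = 181.59 ≈ 181.60 km. ✓

(60.2, 1.4)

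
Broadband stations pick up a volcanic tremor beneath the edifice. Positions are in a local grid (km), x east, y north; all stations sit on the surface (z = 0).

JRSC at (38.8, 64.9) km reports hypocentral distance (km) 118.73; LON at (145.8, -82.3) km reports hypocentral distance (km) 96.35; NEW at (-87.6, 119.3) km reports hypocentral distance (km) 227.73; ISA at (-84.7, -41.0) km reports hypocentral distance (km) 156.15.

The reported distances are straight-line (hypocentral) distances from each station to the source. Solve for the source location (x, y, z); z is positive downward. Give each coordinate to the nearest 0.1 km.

Each station gives a sphere (x−x_i)² + (y−y_i)² + z² = d_i² (stations at z=0).
Subtracting the JRSC sphere from LON and NEW: z² cancels, leaving linear equations in x and y:
214.0 x − 294.4 y = 27126.97
-252.8 x + 108.8 y = -21575.34
Solving: x ≈ 66.490, y ≈ -43.812 km (keep extra digits for the depth step; rounded: 66.5, -43.8).
Then from the JRSC sphere: z² = 118.73² − (x − 38.8)² − (y − 64.9)² with x = 66.490, y = -43.812, so z ≈ 38.882 ≈ 38.9 km.
Check against ISA (with the unrounded solution): distance 156.14 ≈ 156.15 km. ✓

(66.5, -43.8, 38.9)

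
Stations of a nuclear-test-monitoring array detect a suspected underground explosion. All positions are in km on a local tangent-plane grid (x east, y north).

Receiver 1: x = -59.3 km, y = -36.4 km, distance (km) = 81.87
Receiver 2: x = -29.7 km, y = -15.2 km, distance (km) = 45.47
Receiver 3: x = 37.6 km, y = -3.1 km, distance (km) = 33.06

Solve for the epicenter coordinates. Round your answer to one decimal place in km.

x ≈ 7.6 km, y ≈ 10.8 km

Circle about each station: (x + 59.3)² + (y + 36.4)² = 81.87²; (x + 29.7)² + (y + 15.2)² = 45.47²; (x − 37.6)² + (y + 3.1)² = 33.06².
Subtracting pairs of circle equations eliminates x²+y² and gives linear equations (the radical axes):
59.2 x + 42.4 y = 906.86
193.8 x + 66.6 y = 2191.65
Solving the 2×2 system: x ≈ 7.6, y ≈ 10.8 km.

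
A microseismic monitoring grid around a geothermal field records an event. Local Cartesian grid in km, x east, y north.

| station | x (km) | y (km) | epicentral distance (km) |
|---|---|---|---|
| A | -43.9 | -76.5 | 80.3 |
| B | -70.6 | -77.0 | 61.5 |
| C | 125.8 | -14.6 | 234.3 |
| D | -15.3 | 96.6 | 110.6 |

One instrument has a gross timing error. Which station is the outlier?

Solve using three stations at a time. Using A, B, C (subtract circle equations pairwise → linear system) gives (x, y) ≈ (-108.1, -28.3).
Distances from that point to each station vs reported:
  A: calculated 80.2 vs reported 80.3 → residual 0.1 km
  B: calculated 61.4 vs reported 61.5 → residual 0.1 km
  C: calculated 234.3 vs reported 234.3 → residual 0.0 km
  D: calculated 155.6 vs reported 110.6 → residual 45.0 km
A, B, C are mutually consistent (residuals ≈ 0); D is off by 45.0 km.

D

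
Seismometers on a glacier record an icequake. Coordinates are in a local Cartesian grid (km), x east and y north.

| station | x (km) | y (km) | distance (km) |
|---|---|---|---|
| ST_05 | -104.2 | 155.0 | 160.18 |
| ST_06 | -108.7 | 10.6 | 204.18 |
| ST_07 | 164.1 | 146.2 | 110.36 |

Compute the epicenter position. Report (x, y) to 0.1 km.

(54.5, 133.3)

Circle about each station: (x + 104.2)² + (y − 155.0)² = 160.18²; (x + 108.7)² + (y − 10.6)² = 204.18²; (x − 164.1)² + (y − 146.2)² = 110.36².
Subtracting the ST_05 equation from the ST_06 and ST_07 equations removes the quadratic terms:
-9.0 x − 288.8 y = -38986.43
536.6 x − 17.6 y = 26898.91
Solving the 2×2 system: x ≈ 54.5, y ≈ 133.3 km.
Check against ST_05 (with the unrounded x, y): √((x + 104.2)²+(y − 155.0)²) = 160.18 ≈ 160.18 km. ✓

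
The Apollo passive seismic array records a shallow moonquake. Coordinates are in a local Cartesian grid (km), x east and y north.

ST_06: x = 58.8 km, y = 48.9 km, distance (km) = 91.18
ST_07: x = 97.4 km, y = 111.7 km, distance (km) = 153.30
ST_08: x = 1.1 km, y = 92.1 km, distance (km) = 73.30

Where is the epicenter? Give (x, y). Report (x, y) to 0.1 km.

Circle about each station: (x − 58.8)² + (y − 48.9)² = 91.18²; (x − 97.4)² + (y − 111.7)² = 153.30²; (x − 1.1)² + (y − 92.1)² = 73.30².
Subtracting pairs of circle equations eliminates x²+y² and gives linear equations (the radical axes):
77.2 x + 125.6 y = 927.90
-115.4 x + 86.4 y = 5575.87
Solving the 2×2 system: x ≈ -29.3, y ≈ 25.4 km.

(-29.3, 25.4)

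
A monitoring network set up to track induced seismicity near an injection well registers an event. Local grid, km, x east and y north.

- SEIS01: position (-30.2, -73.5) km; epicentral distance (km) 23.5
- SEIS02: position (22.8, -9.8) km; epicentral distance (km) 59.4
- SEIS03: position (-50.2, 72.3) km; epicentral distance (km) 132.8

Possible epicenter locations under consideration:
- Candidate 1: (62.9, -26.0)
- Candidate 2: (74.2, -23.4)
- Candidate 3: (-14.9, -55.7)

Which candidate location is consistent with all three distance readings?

For each candidate, compare |candidate − station| to the reported distance:
Candidate 1: residuals SEIS01 81.0, SEIS02 16.2, SEIS03 17.0 → max 81.0 km
Candidate 2: residuals SEIS01 92.3, SEIS02 6.2, SEIS03 24.2 → max 92.3 km
Candidate 3: residuals SEIS01 0.0, SEIS02 0.0, SEIS03 0.0 → max 0.0 km
Only Candidate 3 has all residuals ≈ 0.

Candidate 3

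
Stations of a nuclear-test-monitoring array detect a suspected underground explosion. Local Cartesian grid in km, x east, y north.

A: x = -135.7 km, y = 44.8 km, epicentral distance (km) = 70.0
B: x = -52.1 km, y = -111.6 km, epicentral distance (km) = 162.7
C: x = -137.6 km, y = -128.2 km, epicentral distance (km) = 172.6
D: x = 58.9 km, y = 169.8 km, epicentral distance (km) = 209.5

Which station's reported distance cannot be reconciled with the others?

Solve using three stations at a time. Using B, C, D (subtract circle equations pairwise → linear system) gives (x, y) ≈ (-106.8, 41.6).
Distances from that point to each station vs reported:
  A: calculated 29.1 vs reported 70.0 → residual 40.9 km
  B: calculated 162.7 vs reported 162.7 → residual 0.0 km
  C: calculated 172.6 vs reported 172.6 → residual 0.0 km
  D: calculated 209.5 vs reported 209.5 → residual 0.0 km
B, C, D are mutually consistent (residuals ≈ 0); A is off by 40.9 km.

A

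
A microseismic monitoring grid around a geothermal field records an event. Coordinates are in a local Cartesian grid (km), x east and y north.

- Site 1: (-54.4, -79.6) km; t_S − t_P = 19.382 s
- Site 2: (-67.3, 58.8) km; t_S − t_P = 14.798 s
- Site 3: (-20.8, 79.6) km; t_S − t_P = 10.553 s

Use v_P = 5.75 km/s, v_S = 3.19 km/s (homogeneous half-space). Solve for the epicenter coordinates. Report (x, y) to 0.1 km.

Distance from S−P lag: d = Δt · v_P v_S / (v_P − v_S) = Δt · (5.75·3.19)/(5.75−3.19) ≈ 7.1650·Δt.
So d_Site 1 = 138.87, d_Site 2 = 106.03, d_Site 3 = 75.61 km.
Circle about each station: (x + 54.4)² + (y + 79.6)² = 138.87²; (x + 67.3)² + (y − 58.8)² = 106.03²; (x + 20.8)² + (y − 79.6)² = 75.61².
Subtracting pairs of circle equations eliminates x²+y² and gives linear equations (the radical axes):
-25.8 x + 276.8 y = 6733.73
67.2 x + 318.4 y = 11041.28
Solving the 2×2 system: x ≈ 34.0, y ≈ 27.5 km.

34.0 km east, 27.5 km north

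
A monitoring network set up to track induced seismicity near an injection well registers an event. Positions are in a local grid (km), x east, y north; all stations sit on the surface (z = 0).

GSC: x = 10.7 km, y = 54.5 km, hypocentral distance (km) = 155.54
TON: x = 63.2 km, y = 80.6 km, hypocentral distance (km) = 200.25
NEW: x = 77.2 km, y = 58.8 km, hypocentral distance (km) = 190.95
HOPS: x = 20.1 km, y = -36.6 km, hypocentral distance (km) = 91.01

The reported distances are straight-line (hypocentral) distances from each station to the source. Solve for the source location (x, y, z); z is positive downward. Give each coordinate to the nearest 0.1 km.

Each station gives a sphere (x−x_i)² + (y−y_i)² + z² = d_i² (stations at z=0).
Subtracting the GSC sphere from TON and NEW: z² cancels, leaving linear equations in x and y:
105.0 x + 52.2 y = -8501.51
133.0 x + 8.6 y = -5936.67
Solving: x ≈ -39.205, y ≈ -84.004 km (keep extra digits for the depth step; rounded: -39.2, -84.0).
Then from the GSC sphere: z² = 155.54² − (x − 10.7)² − (y − 54.5)² with x = -39.205, y = -84.004, so z ≈ 50.188 ≈ 50.2 km.
Check against HOPS (with the unrounded solution): distance 91.01 ≈ 91.01 km. ✓

(-39.2, -84.0, 50.2)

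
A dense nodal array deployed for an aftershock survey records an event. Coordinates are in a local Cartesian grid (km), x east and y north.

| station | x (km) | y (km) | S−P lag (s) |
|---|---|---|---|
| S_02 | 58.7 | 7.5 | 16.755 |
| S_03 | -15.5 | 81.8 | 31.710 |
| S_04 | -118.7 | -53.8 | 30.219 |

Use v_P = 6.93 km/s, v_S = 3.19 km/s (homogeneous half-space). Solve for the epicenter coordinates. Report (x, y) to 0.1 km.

x ≈ 55.9 km, y ≈ -91.5 km

Distance from S−P lag: d = Δt · v_P v_S / (v_P − v_S) = Δt · (6.93·3.19)/(6.93−3.19) ≈ 5.9109·Δt.
So d_S_02 = 99.04, d_S_03 = 187.43, d_S_04 = 178.62 km.
Circle about each station: (x − 58.7)² + (y − 7.5)² = 99.04²; (x + 15.5)² + (y − 81.8)² = 187.43²; (x + 118.7)² + (y + 53.8)² = 178.62².
Subtracting pairs of circle equations eliminates x²+y² and gives linear equations (the radical axes):
-148.4 x + 148.6 y = -21891.53
-354.8 x − 122.6 y = -8613.99
Solving the 2×2 system: x ≈ 55.9, y ≈ -91.5 km.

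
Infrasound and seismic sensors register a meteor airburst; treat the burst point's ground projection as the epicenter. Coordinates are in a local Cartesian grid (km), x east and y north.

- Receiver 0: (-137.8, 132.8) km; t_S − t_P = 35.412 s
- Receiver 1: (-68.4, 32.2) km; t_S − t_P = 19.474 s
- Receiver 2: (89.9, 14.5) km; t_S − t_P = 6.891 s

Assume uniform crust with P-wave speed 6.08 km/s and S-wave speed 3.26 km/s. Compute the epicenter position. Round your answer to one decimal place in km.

Distance from S−P lag: d = Δt · v_P v_S / (v_P − v_S) = Δt · (6.08·3.26)/(6.08−3.26) ≈ 7.0287·Δt.
So d_Receiver 0 = 248.90, d_Receiver 1 = 136.88, d_Receiver 2 = 48.43 km.
Circle about each station: (x + 137.8)² + (y − 132.8)² = 248.90²; (x + 68.4)² + (y − 32.2)² = 136.88²; (x − 89.9)² + (y − 14.5)² = 48.43².
Subtracting pairs of circle equations eliminates x²+y² and gives linear equations (the radical axes):
138.8 x − 201.2 y = 12305.80
455.4 x − 236.6 y = 31273.33
Solving the 2×2 system: x ≈ 57.5, y ≈ -21.5 km.

(57.5, -21.5)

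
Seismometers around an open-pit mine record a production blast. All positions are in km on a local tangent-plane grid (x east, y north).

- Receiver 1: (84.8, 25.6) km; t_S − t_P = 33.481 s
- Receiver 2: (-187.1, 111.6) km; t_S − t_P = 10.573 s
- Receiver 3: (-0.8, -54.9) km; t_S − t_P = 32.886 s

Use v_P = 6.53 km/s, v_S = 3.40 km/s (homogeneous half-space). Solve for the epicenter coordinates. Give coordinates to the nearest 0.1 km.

(-120.2, 145.5)

Distance from S−P lag: d = Δt · v_P v_S / (v_P − v_S) = Δt · (6.53·3.40)/(6.53−3.40) ≈ 7.0933·Δt.
So d_Receiver 1 = 237.49, d_Receiver 2 = 75.00, d_Receiver 3 = 233.27 km.
Circle about each station: (x − 84.8)² + (y − 25.6)² = 237.49²; (x + 187.1)² + (y − 111.6)² = 75.00²; (x + 0.8)² + (y + 54.9)² = 233.27².
Subtracting pairs of circle equations eliminates x²+y² and gives linear equations (the radical axes):
-543.8 x + 172.0 y = 90391.07
-171.2 x − 161.0 y = -2845.14
Solving the 2×2 system: x ≈ -120.2, y ≈ 145.5 km.
Check against Receiver 1 (with the unrounded x, y): √((x − 84.8)²+(y − 25.6)²) = 237.49 ≈ 237.49 km. ✓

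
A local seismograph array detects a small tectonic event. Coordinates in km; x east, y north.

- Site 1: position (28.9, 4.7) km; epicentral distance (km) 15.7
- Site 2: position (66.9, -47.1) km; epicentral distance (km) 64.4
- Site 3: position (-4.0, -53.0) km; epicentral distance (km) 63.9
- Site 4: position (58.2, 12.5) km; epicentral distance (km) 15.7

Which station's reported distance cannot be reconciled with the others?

Solve using three stations at a time. Using Site 1, Site 2, Site 4 (subtract circle equations pairwise → linear system) gives (x, y) ≈ (42.5, 12.5).
Distances from that point to each station vs reported:
  Site 1: calculated 15.7 vs reported 15.7 → residual 0.0 km
  Site 2: calculated 64.4 vs reported 64.4 → residual 0.0 km
  Site 3: calculated 80.3 vs reported 63.9 → residual 16.4 km
  Site 4: calculated 15.7 vs reported 15.7 → residual 0.0 km
Site 1, Site 2, Site 4 are mutually consistent (residuals ≈ 0); Site 3 is off by 16.4 km.

Site 3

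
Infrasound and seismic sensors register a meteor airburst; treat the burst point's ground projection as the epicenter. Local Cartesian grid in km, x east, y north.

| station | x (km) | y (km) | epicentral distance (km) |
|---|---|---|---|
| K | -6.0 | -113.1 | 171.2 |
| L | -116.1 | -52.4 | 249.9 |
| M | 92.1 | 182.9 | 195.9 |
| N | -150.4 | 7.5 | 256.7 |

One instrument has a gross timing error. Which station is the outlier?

N

Solve using three stations at a time. Using K, L, M (subtract circle equations pairwise → linear system) gives (x, y) ≈ (130.0, -9.2).
Distances from that point to each station vs reported:
  K: calculated 171.1 vs reported 171.2 → residual 0.1 km
  L: calculated 249.8 vs reported 249.9 → residual 0.1 km
  M: calculated 195.8 vs reported 195.9 → residual 0.1 km
  N: calculated 280.9 vs reported 256.7 → residual 24.2 km
K, L, M are mutually consistent (residuals ≈ 0); N is off by 24.2 km.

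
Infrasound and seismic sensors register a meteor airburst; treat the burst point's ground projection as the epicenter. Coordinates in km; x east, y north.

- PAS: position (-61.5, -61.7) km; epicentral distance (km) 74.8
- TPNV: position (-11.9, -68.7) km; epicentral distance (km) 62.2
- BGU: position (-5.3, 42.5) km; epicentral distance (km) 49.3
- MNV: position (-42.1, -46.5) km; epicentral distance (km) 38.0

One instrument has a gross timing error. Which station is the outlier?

Solve using three stations at a time. Using PAS, TPNV, BGU (subtract circle equations pairwise → linear system) gives (x, y) ≈ (-11.0, -6.5).
Distances from that point to each station vs reported:
  PAS: calculated 74.8 vs reported 74.8 → residual 0.0 km
  TPNV: calculated 62.2 vs reported 62.2 → residual 0.0 km
  BGU: calculated 49.3 vs reported 49.3 → residual 0.0 km
  MNV: calculated 50.7 vs reported 38.0 → residual 12.7 km
PAS, TPNV, BGU are mutually consistent (residuals ≈ 0); MNV is off by 12.7 km.

MNV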